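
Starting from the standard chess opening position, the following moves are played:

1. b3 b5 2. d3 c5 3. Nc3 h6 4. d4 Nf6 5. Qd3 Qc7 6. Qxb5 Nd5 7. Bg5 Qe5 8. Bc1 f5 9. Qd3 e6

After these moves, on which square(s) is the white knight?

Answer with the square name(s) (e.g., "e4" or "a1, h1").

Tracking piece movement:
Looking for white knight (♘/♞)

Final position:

  a b c d e f g h
  ─────────────────
8│♜ ♞ ♝ · ♚ ♝ · ♜│8
7│♟ · · ♟ · · ♟ ·│7
6│· · · · ♟ · · ♟│6
5│· · ♟ ♞ ♛ ♟ · ·│5
4│· · · ♙ · · · ·│4
3│· ♙ ♘ ♕ · · · ·│3
2│♙ · ♙ · ♙ ♙ ♙ ♙│2
1│♖ · ♗ · ♔ ♗ ♘ ♖│1
  ─────────────────
  a b c d e f g h


c3, g1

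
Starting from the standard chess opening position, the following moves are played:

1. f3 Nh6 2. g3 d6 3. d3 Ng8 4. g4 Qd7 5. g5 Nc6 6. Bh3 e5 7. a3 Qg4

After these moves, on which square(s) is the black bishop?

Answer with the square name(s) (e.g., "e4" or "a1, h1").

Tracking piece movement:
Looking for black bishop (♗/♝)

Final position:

  a b c d e f g h
  ─────────────────
8│♜ · ♝ · ♚ ♝ ♞ ♜│8
7│♟ ♟ ♟ · · ♟ ♟ ♟│7
6│· · ♞ ♟ · · · ·│6
5│· · · · ♟ · ♙ ·│5
4│· · · · · · ♛ ·│4
3│♙ · · ♙ · ♙ · ♗│3
2│· ♙ ♙ · ♙ · · ♙│2
1│♖ ♘ ♗ ♕ ♔ · ♘ ♖│1
  ─────────────────
  a b c d e f g h


c8, f8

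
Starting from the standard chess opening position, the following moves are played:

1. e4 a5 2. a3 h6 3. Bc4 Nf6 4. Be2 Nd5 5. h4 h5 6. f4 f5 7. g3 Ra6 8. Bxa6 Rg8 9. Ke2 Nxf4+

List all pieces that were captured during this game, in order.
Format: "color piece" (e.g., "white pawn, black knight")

Tracking captures:
  Bxa6: captured black rook
  Nxf4+: captured white pawn

black rook, white pawn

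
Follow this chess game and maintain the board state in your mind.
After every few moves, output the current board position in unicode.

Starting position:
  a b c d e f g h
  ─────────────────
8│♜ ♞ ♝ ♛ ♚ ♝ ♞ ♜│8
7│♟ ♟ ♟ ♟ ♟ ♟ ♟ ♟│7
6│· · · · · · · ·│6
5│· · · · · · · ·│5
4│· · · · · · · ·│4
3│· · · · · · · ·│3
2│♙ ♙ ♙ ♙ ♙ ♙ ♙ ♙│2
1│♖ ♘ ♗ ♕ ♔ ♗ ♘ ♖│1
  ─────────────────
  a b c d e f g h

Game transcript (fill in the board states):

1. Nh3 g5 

  a b c d e f g h
  ─────────────────
8│♜ ♞ ♝ ♛ ♚ ♝ ♞ ♜│8
7│♟ ♟ ♟ ♟ ♟ ♟ · ♟│7
6│· · · · · · · ·│6
5│· · · · · · ♟ ·│5
4│· · · · · · · ·│4
3│· · · · · · · ♘│3
2│♙ ♙ ♙ ♙ ♙ ♙ ♙ ♙│2
1│♖ ♘ ♗ ♕ ♔ ♗ · ♖│1
  ─────────────────
  a b c d e f g h

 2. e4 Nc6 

  a b c d e f g h
  ─────────────────
8│♜ · ♝ ♛ ♚ ♝ ♞ ♜│8
7│♟ ♟ ♟ ♟ ♟ ♟ · ♟│7
6│· · ♞ · · · · ·│6
5│· · · · · · ♟ ·│5
4│· · · · ♙ · · ·│4
3│· · · · · · · ♘│3
2│♙ ♙ ♙ ♙ · ♙ ♙ ♙│2
1│♖ ♘ ♗ ♕ ♔ ♗ · ♖│1
  ─────────────────
  a b c d e f g h

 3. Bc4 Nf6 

  a b c d e f g h
  ─────────────────
8│♜ · ♝ ♛ ♚ ♝ · ♜│8
7│♟ ♟ ♟ ♟ ♟ ♟ · ♟│7
6│· · ♞ · · ♞ · ·│6
5│· · · · · · ♟ ·│5
4│· · ♗ · ♙ · · ·│4
3│· · · · · · · ♘│3
2│♙ ♙ ♙ ♙ · ♙ ♙ ♙│2
1│♖ ♘ ♗ ♕ ♔ · · ♖│1
  ─────────────────
  a b c d e f g h

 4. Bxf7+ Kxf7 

  a b c d e f g h
  ─────────────────
8│♜ · ♝ ♛ · ♝ · ♜│8
7│♟ ♟ ♟ ♟ ♟ ♚ · ♟│7
6│· · ♞ · · ♞ · ·│6
5│· · · · · · ♟ ·│5
4│· · · · ♙ · · ·│4
3│· · · · · · · ♘│3
2│♙ ♙ ♙ ♙ · ♙ ♙ ♙│2
1│♖ ♘ ♗ ♕ ♔ · · ♖│1
  ─────────────────
  a b c d e f g h

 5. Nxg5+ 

  a b c d e f g h
  ─────────────────
8│♜ · ♝ ♛ · ♝ · ♜│8
7│♟ ♟ ♟ ♟ ♟ ♚ · ♟│7
6│· · ♞ · · ♞ · ·│6
5│· · · · · · ♘ ·│5
4│· · · · ♙ · · ·│4
3│· · · · · · · ·│3
2│♙ ♙ ♙ ♙ · ♙ ♙ ♙│2
1│♖ ♘ ♗ ♕ ♔ · · ♖│1
  ─────────────────
  a b c d e f g h


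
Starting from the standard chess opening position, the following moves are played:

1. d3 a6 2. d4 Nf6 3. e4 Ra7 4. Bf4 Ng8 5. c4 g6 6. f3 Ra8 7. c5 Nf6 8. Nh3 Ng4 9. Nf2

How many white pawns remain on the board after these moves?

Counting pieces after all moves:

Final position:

  a b c d e f g h
  ─────────────────
8│♜ ♞ ♝ ♛ ♚ ♝ · ♜│8
7│· ♟ ♟ ♟ ♟ ♟ · ♟│7
6│♟ · · · · · ♟ ·│6
5│· · ♙ · · · · ·│5
4│· · · ♙ ♙ ♗ ♞ ·│4
3│· · · · · ♙ · ·│3
2│♙ ♙ · · · ♘ ♙ ♙│2
1│♖ ♘ · ♕ ♔ ♗ · ♖│1
  ─────────────────
  a b c d e f g h


8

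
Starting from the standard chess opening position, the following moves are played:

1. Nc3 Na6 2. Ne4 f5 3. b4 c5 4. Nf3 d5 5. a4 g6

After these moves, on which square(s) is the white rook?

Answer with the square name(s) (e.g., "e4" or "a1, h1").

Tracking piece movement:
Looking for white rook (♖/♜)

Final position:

  a b c d e f g h
  ─────────────────
8│♜ · ♝ ♛ ♚ ♝ ♞ ♜│8
7│♟ ♟ · · ♟ · · ♟│7
6│♞ · · · · · ♟ ·│6
5│· · ♟ ♟ · ♟ · ·│5
4│♙ ♙ · · ♘ · · ·│4
3│· · · · · ♘ · ·│3
2│· · ♙ ♙ ♙ ♙ ♙ ♙│2
1│♖ · ♗ ♕ ♔ ♗ · ♖│1
  ─────────────────
  a b c d e f g h


a1, h1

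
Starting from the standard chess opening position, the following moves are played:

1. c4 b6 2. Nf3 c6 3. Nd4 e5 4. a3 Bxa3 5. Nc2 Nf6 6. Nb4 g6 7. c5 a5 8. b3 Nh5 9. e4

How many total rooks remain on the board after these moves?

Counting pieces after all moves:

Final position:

  a b c d e f g h
  ─────────────────
8│♜ ♞ ♝ ♛ ♚ · · ♜│8
7│· · · ♟ · ♟ · ♟│7
6│· ♟ ♟ · · · ♟ ·│6
5│♟ · ♙ · ♟ · · ♞│5
4│· ♘ · · ♙ · · ·│4
3│♝ ♙ · · · · · ·│3
2│· · · ♙ · ♙ ♙ ♙│2
1│♖ ♘ ♗ ♕ ♔ ♗ · ♖│1
  ─────────────────
  a b c d e f g h


4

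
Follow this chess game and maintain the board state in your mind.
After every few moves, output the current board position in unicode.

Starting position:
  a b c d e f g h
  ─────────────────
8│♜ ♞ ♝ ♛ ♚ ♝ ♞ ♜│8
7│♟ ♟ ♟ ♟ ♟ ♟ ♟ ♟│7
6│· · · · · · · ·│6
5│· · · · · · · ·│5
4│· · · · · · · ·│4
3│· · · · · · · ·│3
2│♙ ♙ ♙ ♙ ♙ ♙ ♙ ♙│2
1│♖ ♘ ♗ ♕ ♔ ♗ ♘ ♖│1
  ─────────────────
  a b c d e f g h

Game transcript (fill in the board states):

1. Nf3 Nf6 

  a b c d e f g h
  ─────────────────
8│♜ ♞ ♝ ♛ ♚ ♝ · ♜│8
7│♟ ♟ ♟ ♟ ♟ ♟ ♟ ♟│7
6│· · · · · ♞ · ·│6
5│· · · · · · · ·│5
4│· · · · · · · ·│4
3│· · · · · ♘ · ·│3
2│♙ ♙ ♙ ♙ ♙ ♙ ♙ ♙│2
1│♖ ♘ ♗ ♕ ♔ ♗ · ♖│1
  ─────────────────
  a b c d e f g h

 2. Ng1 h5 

  a b c d e f g h
  ─────────────────
8│♜ ♞ ♝ ♛ ♚ ♝ · ♜│8
7│♟ ♟ ♟ ♟ ♟ ♟ ♟ ·│7
6│· · · · · ♞ · ·│6
5│· · · · · · · ♟│5
4│· · · · · · · ·│4
3│· · · · · · · ·│3
2│♙ ♙ ♙ ♙ ♙ ♙ ♙ ♙│2
1│♖ ♘ ♗ ♕ ♔ ♗ ♘ ♖│1
  ─────────────────
  a b c d e f g h

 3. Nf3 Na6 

  a b c d e f g h
  ─────────────────
8│♜ · ♝ ♛ ♚ ♝ · ♜│8
7│♟ ♟ ♟ ♟ ♟ ♟ ♟ ·│7
6│♞ · · · · ♞ · ·│6
5│· · · · · · · ♟│5
4│· · · · · · · ·│4
3│· · · · · ♘ · ·│3
2│♙ ♙ ♙ ♙ ♙ ♙ ♙ ♙│2
1│♖ ♘ ♗ ♕ ♔ ♗ · ♖│1
  ─────────────────
  a b c d e f g h



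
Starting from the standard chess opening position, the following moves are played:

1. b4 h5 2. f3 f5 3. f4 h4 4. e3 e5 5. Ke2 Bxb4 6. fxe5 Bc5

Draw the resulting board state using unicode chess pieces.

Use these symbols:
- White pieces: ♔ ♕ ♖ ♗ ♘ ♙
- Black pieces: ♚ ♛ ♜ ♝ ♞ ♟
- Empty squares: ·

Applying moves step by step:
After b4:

♜ ♞ ♝ ♛ ♚ ♝ ♞ ♜
♟ ♟ ♟ ♟ ♟ ♟ ♟ ♟
· · · · · · · ·
· · · · · · · ·
· ♙ · · · · · ·
· · · · · · · ·
♙ · ♙ ♙ ♙ ♙ ♙ ♙
♖ ♘ ♗ ♕ ♔ ♗ ♘ ♖


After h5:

♜ ♞ ♝ ♛ ♚ ♝ ♞ ♜
♟ ♟ ♟ ♟ ♟ ♟ ♟ ·
· · · · · · · ·
· · · · · · · ♟
· ♙ · · · · · ·
· · · · · · · ·
♙ · ♙ ♙ ♙ ♙ ♙ ♙
♖ ♘ ♗ ♕ ♔ ♗ ♘ ♖


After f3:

♜ ♞ ♝ ♛ ♚ ♝ ♞ ♜
♟ ♟ ♟ ♟ ♟ ♟ ♟ ·
· · · · · · · ·
· · · · · · · ♟
· ♙ · · · · · ·
· · · · · ♙ · ·
♙ · ♙ ♙ ♙ · ♙ ♙
♖ ♘ ♗ ♕ ♔ ♗ ♘ ♖


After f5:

♜ ♞ ♝ ♛ ♚ ♝ ♞ ♜
♟ ♟ ♟ ♟ ♟ · ♟ ·
· · · · · · · ·
· · · · · ♟ · ♟
· ♙ · · · · · ·
· · · · · ♙ · ·
♙ · ♙ ♙ ♙ · ♙ ♙
♖ ♘ ♗ ♕ ♔ ♗ ♘ ♖


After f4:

♜ ♞ ♝ ♛ ♚ ♝ ♞ ♜
♟ ♟ ♟ ♟ ♟ · ♟ ·
· · · · · · · ·
· · · · · ♟ · ♟
· ♙ · · · ♙ · ·
· · · · · · · ·
♙ · ♙ ♙ ♙ · ♙ ♙
♖ ♘ ♗ ♕ ♔ ♗ ♘ ♖


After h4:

♜ ♞ ♝ ♛ ♚ ♝ ♞ ♜
♟ ♟ ♟ ♟ ♟ · ♟ ·
· · · · · · · ·
· · · · · ♟ · ·
· ♙ · · · ♙ · ♟
· · · · · · · ·
♙ · ♙ ♙ ♙ · ♙ ♙
♖ ♘ ♗ ♕ ♔ ♗ ♘ ♖


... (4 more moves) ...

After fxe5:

♜ ♞ ♝ ♛ ♚ · ♞ ♜
♟ ♟ ♟ ♟ · · ♟ ·
· · · · · · · ·
· · · · ♙ ♟ · ·
· ♝ · · · · · ♟
· · · · ♙ · · ·
♙ · ♙ ♙ ♔ · ♙ ♙
♖ ♘ ♗ ♕ · ♗ ♘ ♖


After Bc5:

♜ ♞ ♝ ♛ ♚ · ♞ ♜
♟ ♟ ♟ ♟ · · ♟ ·
· · · · · · · ·
· · ♝ · ♙ ♟ · ·
· · · · · · · ♟
· · · · ♙ · · ·
♙ · ♙ ♙ ♔ · ♙ ♙
♖ ♘ ♗ ♕ · ♗ ♘ ♖



  a b c d e f g h
  ─────────────────
8│♜ ♞ ♝ ♛ ♚ · ♞ ♜│8
7│♟ ♟ ♟ ♟ · · ♟ ·│7
6│· · · · · · · ·│6
5│· · ♝ · ♙ ♟ · ·│5
4│· · · · · · · ♟│4
3│· · · · ♙ · · ·│3
2│♙ · ♙ ♙ ♔ · ♙ ♙│2
1│♖ ♘ ♗ ♕ · ♗ ♘ ♖│1
  ─────────────────
  a b c d e f g h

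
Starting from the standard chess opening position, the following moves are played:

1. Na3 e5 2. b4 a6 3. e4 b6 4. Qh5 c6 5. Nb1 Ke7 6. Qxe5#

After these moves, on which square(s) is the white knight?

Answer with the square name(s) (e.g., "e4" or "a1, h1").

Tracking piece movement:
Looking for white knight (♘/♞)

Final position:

  a b c d e f g h
  ─────────────────
8│♜ ♞ ♝ ♛ · ♝ ♞ ♜│8
7│· · · ♟ ♚ ♟ ♟ ♟│7
6│♟ ♟ ♟ · · · · ·│6
5│· · · · ♕ · · ·│5
4│· ♙ · · ♙ · · ·│4
3│· · · · · · · ·│3
2│♙ · ♙ ♙ · ♙ ♙ ♙│2
1│♖ ♘ ♗ · ♔ ♗ ♘ ♖│1
  ─────────────────
  a b c d e f g h


b1, g1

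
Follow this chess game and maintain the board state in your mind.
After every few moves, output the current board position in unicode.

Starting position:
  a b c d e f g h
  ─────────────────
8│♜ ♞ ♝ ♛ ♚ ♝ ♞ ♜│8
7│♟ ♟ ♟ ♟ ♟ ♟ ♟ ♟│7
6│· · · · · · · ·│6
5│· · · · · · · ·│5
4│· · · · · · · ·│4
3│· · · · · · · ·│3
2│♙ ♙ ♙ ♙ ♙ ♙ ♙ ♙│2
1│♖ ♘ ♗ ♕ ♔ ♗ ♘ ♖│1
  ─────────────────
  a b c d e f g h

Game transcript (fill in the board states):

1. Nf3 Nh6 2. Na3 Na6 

  a b c d e f g h
  ─────────────────
8│♜ · ♝ ♛ ♚ ♝ · ♜│8
7│♟ ♟ ♟ ♟ ♟ ♟ ♟ ♟│7
6│♞ · · · · · · ♞│6
5│· · · · · · · ·│5
4│· · · · · · · ·│4
3│♘ · · · · ♘ · ·│3
2│♙ ♙ ♙ ♙ ♙ ♙ ♙ ♙│2
1│♖ · ♗ ♕ ♔ ♗ · ♖│1
  ─────────────────
  a b c d e f g h

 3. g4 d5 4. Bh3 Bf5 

  a b c d e f g h
  ─────────────────
8│♜ · · ♛ ♚ ♝ · ♜│8
7│♟ ♟ ♟ · ♟ ♟ ♟ ♟│7
6│♞ · · · · · · ♞│6
5│· · · ♟ · ♝ · ·│5
4│· · · · · · ♙ ·│4
3│♘ · · · · ♘ · ♗│3
2│♙ ♙ ♙ ♙ ♙ ♙ · ♙│2
1│♖ · ♗ ♕ ♔ · · ♖│1
  ─────────────────
  a b c d e f g h

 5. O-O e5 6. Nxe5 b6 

  a b c d e f g h
  ─────────────────
8│♜ · · ♛ ♚ ♝ · ♜│8
7│♟ · ♟ · · ♟ ♟ ♟│7
6│♞ ♟ · · · · · ♞│6
5│· · · ♟ ♘ ♝ · ·│5
4│· · · · · · ♙ ·│4
3│♘ · · · · · · ♗│3
2│♙ ♙ ♙ ♙ ♙ ♙ · ♙│2
1│♖ · ♗ ♕ · ♖ ♔ ·│1
  ─────────────────
  a b c d e f g h

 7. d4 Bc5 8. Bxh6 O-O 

  a b c d e f g h
  ─────────────────
8│♜ · · ♛ · ♜ ♚ ·│8
7│♟ · ♟ · · ♟ ♟ ♟│7
6│♞ ♟ · · · · · ♗│6
5│· · ♝ ♟ ♘ ♝ · ·│5
4│· · · ♙ · · ♙ ·│4
3│♘ · · · · · · ♗│3
2│♙ ♙ ♙ · ♙ ♙ · ♙│2
1│♖ · · ♕ · ♖ ♔ ·│1
  ─────────────────
  a b c d e f g h

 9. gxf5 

  a b c d e f g h
  ─────────────────
8│♜ · · ♛ · ♜ ♚ ·│8
7│♟ · ♟ · · ♟ ♟ ♟│7
6│♞ ♟ · · · · · ♗│6
5│· · ♝ ♟ ♘ ♙ · ·│5
4│· · · ♙ · · · ·│4
3│♘ · · · · · · ♗│3
2│♙ ♙ ♙ · ♙ ♙ · ♙│2
1│♖ · · ♕ · ♖ ♔ ·│1
  ─────────────────
  a b c d e f g h


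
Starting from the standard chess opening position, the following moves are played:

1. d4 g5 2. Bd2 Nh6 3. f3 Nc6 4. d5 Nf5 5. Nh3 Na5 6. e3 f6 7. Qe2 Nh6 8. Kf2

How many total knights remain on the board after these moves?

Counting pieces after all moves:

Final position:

  a b c d e f g h
  ─────────────────
8│♜ · ♝ ♛ ♚ ♝ · ♜│8
7│♟ ♟ ♟ ♟ ♟ · · ♟│7
6│· · · · · ♟ · ♞│6
5│♞ · · ♙ · · ♟ ·│5
4│· · · · · · · ·│4
3│· · · · ♙ ♙ · ♘│3
2│♙ ♙ ♙ ♗ ♕ ♔ ♙ ♙│2
1│♖ ♘ · · · ♗ · ♖│1
  ─────────────────
  a b c d e f g h


4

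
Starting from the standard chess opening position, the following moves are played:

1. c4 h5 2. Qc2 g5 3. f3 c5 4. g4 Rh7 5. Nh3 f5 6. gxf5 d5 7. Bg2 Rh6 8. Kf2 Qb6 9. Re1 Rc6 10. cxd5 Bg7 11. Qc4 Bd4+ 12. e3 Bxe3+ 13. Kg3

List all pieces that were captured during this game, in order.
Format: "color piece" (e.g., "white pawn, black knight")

Tracking captures:
  gxf5: captured black pawn
  cxd5: captured black pawn
  Bxe3+: captured white pawn

black pawn, black pawn, white pawn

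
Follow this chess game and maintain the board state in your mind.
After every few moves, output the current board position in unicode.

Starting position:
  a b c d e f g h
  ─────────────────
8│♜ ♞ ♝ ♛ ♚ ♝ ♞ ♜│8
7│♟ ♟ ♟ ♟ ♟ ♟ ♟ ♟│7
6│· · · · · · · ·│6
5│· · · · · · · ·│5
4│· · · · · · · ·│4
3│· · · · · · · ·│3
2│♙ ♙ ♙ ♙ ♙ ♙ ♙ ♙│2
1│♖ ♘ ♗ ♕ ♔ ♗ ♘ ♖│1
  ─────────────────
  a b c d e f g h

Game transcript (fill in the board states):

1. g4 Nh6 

  a b c d e f g h
  ─────────────────
8│♜ ♞ ♝ ♛ ♚ ♝ · ♜│8
7│♟ ♟ ♟ ♟ ♟ ♟ ♟ ♟│7
6│· · · · · · · ♞│6
5│· · · · · · · ·│5
4│· · · · · · ♙ ·│4
3│· · · · · · · ·│3
2│♙ ♙ ♙ ♙ ♙ ♙ · ♙│2
1│♖ ♘ ♗ ♕ ♔ ♗ ♘ ♖│1
  ─────────────────
  a b c d e f g h

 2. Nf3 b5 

  a b c d e f g h
  ─────────────────
8│♜ ♞ ♝ ♛ ♚ ♝ · ♜│8
7│♟ · ♟ ♟ ♟ ♟ ♟ ♟│7
6│· · · · · · · ♞│6
5│· ♟ · · · · · ·│5
4│· · · · · · ♙ ·│4
3│· · · · · ♘ · ·│3
2│♙ ♙ ♙ ♙ ♙ ♙ · ♙│2
1│♖ ♘ ♗ ♕ ♔ ♗ · ♖│1
  ─────────────────
  a b c d e f g h

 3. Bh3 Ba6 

  a b c d e f g h
  ─────────────────
8│♜ ♞ · ♛ ♚ ♝ · ♜│8
7│♟ · ♟ ♟ ♟ ♟ ♟ ♟│7
6│♝ · · · · · · ♞│6
5│· ♟ · · · · · ·│5
4│· · · · · · ♙ ·│4
3│· · · · · ♘ · ♗│3
2│♙ ♙ ♙ ♙ ♙ ♙ · ♙│2
1│♖ ♘ ♗ ♕ ♔ · · ♖│1
  ─────────────────
  a b c d e f g h

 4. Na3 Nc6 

  a b c d e f g h
  ─────────────────
8│♜ · · ♛ ♚ ♝ · ♜│8
7│♟ · ♟ ♟ ♟ ♟ ♟ ♟│7
6│♝ · ♞ · · · · ♞│6
5│· ♟ · · · · · ·│5
4│· · · · · · ♙ ·│4
3│♘ · · · · ♘ · ♗│3
2│♙ ♙ ♙ ♙ ♙ ♙ · ♙│2
1│♖ · ♗ ♕ ♔ · · ♖│1
  ─────────────────
  a b c d e f g h



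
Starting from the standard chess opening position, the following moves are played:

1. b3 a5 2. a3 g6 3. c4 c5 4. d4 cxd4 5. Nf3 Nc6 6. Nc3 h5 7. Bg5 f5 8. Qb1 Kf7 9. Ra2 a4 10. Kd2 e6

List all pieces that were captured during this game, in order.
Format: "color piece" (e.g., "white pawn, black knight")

Tracking captures:
  cxd4: captured white pawn

white pawn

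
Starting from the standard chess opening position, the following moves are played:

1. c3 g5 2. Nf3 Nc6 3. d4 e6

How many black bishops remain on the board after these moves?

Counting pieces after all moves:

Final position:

  a b c d e f g h
  ─────────────────
8│♜ · ♝ ♛ ♚ ♝ ♞ ♜│8
7│♟ ♟ ♟ ♟ · ♟ · ♟│7
6│· · ♞ · ♟ · · ·│6
5│· · · · · · ♟ ·│5
4│· · · ♙ · · · ·│4
3│· · ♙ · · ♘ · ·│3
2│♙ ♙ · · ♙ ♙ ♙ ♙│2
1│♖ ♘ ♗ ♕ ♔ ♗ · ♖│1
  ─────────────────
  a b c d e f g h


2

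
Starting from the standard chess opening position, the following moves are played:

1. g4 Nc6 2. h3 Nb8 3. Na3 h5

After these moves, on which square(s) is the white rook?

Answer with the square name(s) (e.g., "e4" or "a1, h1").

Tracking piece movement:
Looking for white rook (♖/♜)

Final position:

  a b c d e f g h
  ─────────────────
8│♜ ♞ ♝ ♛ ♚ ♝ ♞ ♜│8
7│♟ ♟ ♟ ♟ ♟ ♟ ♟ ·│7
6│· · · · · · · ·│6
5│· · · · · · · ♟│5
4│· · · · · · ♙ ·│4
3│♘ · · · · · · ♙│3
2│♙ ♙ ♙ ♙ ♙ ♙ · ·│2
1│♖ · ♗ ♕ ♔ ♗ ♘ ♖│1
  ─────────────────
  a b c d e f g h


a1, h1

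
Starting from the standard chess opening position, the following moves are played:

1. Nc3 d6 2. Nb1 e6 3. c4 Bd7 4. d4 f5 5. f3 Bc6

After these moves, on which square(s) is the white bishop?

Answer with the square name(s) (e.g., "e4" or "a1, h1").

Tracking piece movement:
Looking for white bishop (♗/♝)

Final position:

  a b c d e f g h
  ─────────────────
8│♜ ♞ · ♛ ♚ ♝ ♞ ♜│8
7│♟ ♟ ♟ · · · ♟ ♟│7
6│· · ♝ ♟ ♟ · · ·│6
5│· · · · · ♟ · ·│5
4│· · ♙ ♙ · · · ·│4
3│· · · · · ♙ · ·│3
2│♙ ♙ · · ♙ · ♙ ♙│2
1│♖ ♘ ♗ ♕ ♔ ♗ ♘ ♖│1
  ─────────────────
  a b c d e f g h


c1, f1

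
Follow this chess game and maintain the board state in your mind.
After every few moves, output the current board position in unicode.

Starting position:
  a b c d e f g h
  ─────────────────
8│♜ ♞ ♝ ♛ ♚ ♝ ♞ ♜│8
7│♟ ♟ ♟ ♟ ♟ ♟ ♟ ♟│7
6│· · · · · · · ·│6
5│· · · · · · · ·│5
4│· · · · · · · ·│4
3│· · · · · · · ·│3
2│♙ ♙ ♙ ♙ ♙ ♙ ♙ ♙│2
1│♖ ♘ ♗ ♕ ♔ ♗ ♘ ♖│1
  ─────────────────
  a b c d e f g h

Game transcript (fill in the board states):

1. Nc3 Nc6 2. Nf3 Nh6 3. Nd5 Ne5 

  a b c d e f g h
  ─────────────────
8│♜ · ♝ ♛ ♚ ♝ · ♜│8
7│♟ ♟ ♟ ♟ ♟ ♟ ♟ ♟│7
6│· · · · · · · ♞│6
5│· · · ♘ ♞ · · ·│5
4│· · · · · · · ·│4
3│· · · · · ♘ · ·│3
2│♙ ♙ ♙ ♙ ♙ ♙ ♙ ♙│2
1│♖ · ♗ ♕ ♔ ♗ · ♖│1
  ─────────────────
  a b c d e f g h

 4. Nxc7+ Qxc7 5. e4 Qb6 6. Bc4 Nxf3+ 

  a b c d e f g h
  ─────────────────
8│♜ · ♝ · ♚ ♝ · ♜│8
7│♟ ♟ · ♟ ♟ ♟ ♟ ♟│7
6│· ♛ · · · · · ♞│6
5│· · · · · · · ·│5
4│· · ♗ · ♙ · · ·│4
3│· · · · · ♞ · ·│3
2│♙ ♙ ♙ ♙ · ♙ ♙ ♙│2
1│♖ · ♗ ♕ ♔ · · ♖│1
  ─────────────────
  a b c d e f g h

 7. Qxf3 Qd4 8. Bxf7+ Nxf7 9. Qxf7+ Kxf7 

  a b c d e f g h
  ─────────────────
8│♜ · ♝ · · ♝ · ♜│8
7│♟ ♟ · ♟ ♟ ♚ ♟ ♟│7
6│· · · · · · · ·│6
5│· · · · · · · ·│5
4│· · · ♛ ♙ · · ·│4
3│· · · · · · · ·│3
2│♙ ♙ ♙ ♙ · ♙ ♙ ♙│2
1│♖ · ♗ · ♔ · · ♖│1
  ─────────────────
  a b c d e f g h

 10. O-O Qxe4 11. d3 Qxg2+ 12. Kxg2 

  a b c d e f g h
  ─────────────────
8│♜ · ♝ · · ♝ · ♜│8
7│♟ ♟ · ♟ ♟ ♚ ♟ ♟│7
6│· · · · · · · ·│6
5│· · · · · · · ·│5
4│· · · · · · · ·│4
3│· · · ♙ · · · ·│3
2│♙ ♙ ♙ · · ♙ ♔ ♙│2
1│♖ · ♗ · · ♖ · ·│1
  ─────────────────
  a b c d e f g h


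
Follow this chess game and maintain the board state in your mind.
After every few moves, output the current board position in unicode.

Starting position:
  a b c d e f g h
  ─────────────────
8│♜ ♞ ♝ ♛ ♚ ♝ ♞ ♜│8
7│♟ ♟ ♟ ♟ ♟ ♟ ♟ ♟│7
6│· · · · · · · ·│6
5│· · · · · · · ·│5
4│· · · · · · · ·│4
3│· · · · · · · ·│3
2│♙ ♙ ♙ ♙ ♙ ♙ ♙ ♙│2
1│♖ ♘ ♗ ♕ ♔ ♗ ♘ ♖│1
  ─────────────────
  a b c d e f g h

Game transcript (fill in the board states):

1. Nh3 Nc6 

  a b c d e f g h
  ─────────────────
8│♜ · ♝ ♛ ♚ ♝ ♞ ♜│8
7│♟ ♟ ♟ ♟ ♟ ♟ ♟ ♟│7
6│· · ♞ · · · · ·│6
5│· · · · · · · ·│5
4│· · · · · · · ·│4
3│· · · · · · · ♘│3
2│♙ ♙ ♙ ♙ ♙ ♙ ♙ ♙│2
1│♖ ♘ ♗ ♕ ♔ ♗ · ♖│1
  ─────────────────
  a b c d e f g h

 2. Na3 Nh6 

  a b c d e f g h
  ─────────────────
8│♜ · ♝ ♛ ♚ ♝ · ♜│8
7│♟ ♟ ♟ ♟ ♟ ♟ ♟ ♟│7
6│· · ♞ · · · · ♞│6
5│· · · · · · · ·│5
4│· · · · · · · ·│4
3│♘ · · · · · · ♘│3
2│♙ ♙ ♙ ♙ ♙ ♙ ♙ ♙│2
1│♖ · ♗ ♕ ♔ ♗ · ♖│1
  ─────────────────
  a b c d e f g h

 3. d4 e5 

  a b c d e f g h
  ─────────────────
8│♜ · ♝ ♛ ♚ ♝ · ♜│8
7│♟ ♟ ♟ ♟ · ♟ ♟ ♟│7
6│· · ♞ · · · · ♞│6
5│· · · · ♟ · · ·│5
4│· · · ♙ · · · ·│4
3│♘ · · · · · · ♘│3
2│♙ ♙ ♙ · ♙ ♙ ♙ ♙│2
1│♖ · ♗ ♕ ♔ ♗ · ♖│1
  ─────────────────
  a b c d e f g h

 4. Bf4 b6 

  a b c d e f g h
  ─────────────────
8│♜ · ♝ ♛ ♚ ♝ · ♜│8
7│♟ · ♟ ♟ · ♟ ♟ ♟│7
6│· ♟ ♞ · · · · ♞│6
5│· · · · ♟ · · ·│5
4│· · · ♙ · ♗ · ·│4
3│♘ · · · · · · ♘│3
2│♙ ♙ ♙ · ♙ ♙ ♙ ♙│2
1│♖ · · ♕ ♔ ♗ · ♖│1
  ─────────────────
  a b c d e f g h

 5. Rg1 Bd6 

  a b c d e f g h
  ─────────────────
8│♜ · ♝ ♛ ♚ · · ♜│8
7│♟ · ♟ ♟ · ♟ ♟ ♟│7
6│· ♟ ♞ ♝ · · · ♞│6
5│· · · · ♟ · · ·│5
4│· · · ♙ · ♗ · ·│4
3│♘ · · · · · · ♘│3
2│♙ ♙ ♙ · ♙ ♙ ♙ ♙│2
1│♖ · · ♕ ♔ ♗ ♖ ·│1
  ─────────────────
  a b c d e f g h



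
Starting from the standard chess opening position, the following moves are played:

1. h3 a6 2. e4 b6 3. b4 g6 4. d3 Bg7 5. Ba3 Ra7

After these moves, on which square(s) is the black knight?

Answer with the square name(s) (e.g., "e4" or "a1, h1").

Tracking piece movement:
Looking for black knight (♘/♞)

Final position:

  a b c d e f g h
  ─────────────────
8│· ♞ ♝ ♛ ♚ · ♞ ♜│8
7│♜ · ♟ ♟ ♟ ♟ ♝ ♟│7
6│♟ ♟ · · · · ♟ ·│6
5│· · · · · · · ·│5
4│· ♙ · · ♙ · · ·│4
3│♗ · · ♙ · · · ♙│3
2│♙ · ♙ · · ♙ ♙ ·│2
1│♖ ♘ · ♕ ♔ ♗ ♘ ♖│1
  ─────────────────
  a b c d e f g h


b8, g8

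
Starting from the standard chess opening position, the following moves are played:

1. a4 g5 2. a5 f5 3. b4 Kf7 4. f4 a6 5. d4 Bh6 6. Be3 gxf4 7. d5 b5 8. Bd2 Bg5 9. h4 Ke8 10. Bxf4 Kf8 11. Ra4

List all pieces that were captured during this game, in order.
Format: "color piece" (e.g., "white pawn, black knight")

Tracking captures:
  gxf4: captured white pawn
  Bxf4: captured black pawn

white pawn, black pawn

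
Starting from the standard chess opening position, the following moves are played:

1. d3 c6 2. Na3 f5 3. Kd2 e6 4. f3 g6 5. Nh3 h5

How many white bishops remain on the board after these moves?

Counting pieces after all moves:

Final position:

  a b c d e f g h
  ─────────────────
8│♜ ♞ ♝ ♛ ♚ ♝ ♞ ♜│8
7│♟ ♟ · ♟ · · · ·│7
6│· · ♟ · ♟ · ♟ ·│6
5│· · · · · ♟ · ♟│5
4│· · · · · · · ·│4
3│♘ · · ♙ · ♙ · ♘│3
2│♙ ♙ ♙ ♔ ♙ · ♙ ♙│2
1│♖ · ♗ ♕ · ♗ · ♖│1
  ─────────────────
  a b c d e f g h


2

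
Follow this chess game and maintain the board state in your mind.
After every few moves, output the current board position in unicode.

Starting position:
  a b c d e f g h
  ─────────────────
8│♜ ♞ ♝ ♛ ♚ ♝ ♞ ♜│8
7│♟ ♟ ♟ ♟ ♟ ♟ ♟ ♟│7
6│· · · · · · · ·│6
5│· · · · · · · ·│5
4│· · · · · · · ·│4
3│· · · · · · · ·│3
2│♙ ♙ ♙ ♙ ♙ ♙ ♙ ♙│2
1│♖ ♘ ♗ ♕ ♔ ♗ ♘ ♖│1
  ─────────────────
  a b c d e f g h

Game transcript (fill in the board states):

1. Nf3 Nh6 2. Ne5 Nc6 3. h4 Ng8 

  a b c d e f g h
  ─────────────────
8│♜ · ♝ ♛ ♚ ♝ ♞ ♜│8
7│♟ ♟ ♟ ♟ ♟ ♟ ♟ ♟│7
6│· · ♞ · · · · ·│6
5│· · · · ♘ · · ·│5
4│· · · · · · · ♙│4
3│· · · · · · · ·│3
2│♙ ♙ ♙ ♙ ♙ ♙ ♙ ·│2
1│♖ ♘ ♗ ♕ ♔ ♗ · ♖│1
  ─────────────────
  a b c d e f g h

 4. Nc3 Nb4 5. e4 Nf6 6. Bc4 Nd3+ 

  a b c d e f g h
  ─────────────────
8│♜ · ♝ ♛ ♚ ♝ · ♜│8
7│♟ ♟ ♟ ♟ ♟ ♟ ♟ ♟│7
6│· · · · · ♞ · ·│6
5│· · · · ♘ · · ·│5
4│· · ♗ · ♙ · · ♙│4
3│· · ♘ ♞ · · · ·│3
2│♙ ♙ ♙ ♙ · ♙ ♙ ·│2
1│♖ · ♗ ♕ ♔ · · ♖│1
  ─────────────────
  a b c d e f g h

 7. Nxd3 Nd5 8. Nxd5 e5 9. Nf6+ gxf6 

  a b c d e f g h
  ─────────────────
8│♜ · ♝ ♛ ♚ ♝ · ♜│8
7│♟ ♟ ♟ ♟ · ♟ · ♟│7
6│· · · · · ♟ · ·│6
5│· · · · ♟ · · ·│5
4│· · ♗ · ♙ · · ♙│4
3│· · · ♘ · · · ·│3
2│♙ ♙ ♙ ♙ · ♙ ♙ ·│2
1│♖ · ♗ ♕ ♔ · · ♖│1
  ─────────────────
  a b c d e f g h

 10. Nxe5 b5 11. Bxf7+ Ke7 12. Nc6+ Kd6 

  a b c d e f g h
  ─────────────────
8│♜ · ♝ ♛ · ♝ · ♜│8
7│♟ · ♟ ♟ · ♗ · ♟│7
6│· · ♘ ♚ · ♟ · ·│6
5│· ♟ · · · · · ·│5
4│· · · · ♙ · · ♙│4
3│· · · · · · · ·│3
2│♙ ♙ ♙ ♙ · ♙ ♙ ·│2
1│♖ · ♗ ♕ ♔ · · ♖│1
  ─────────────────
  a b c d e f g h

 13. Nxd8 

  a b c d e f g h
  ─────────────────
8│♜ · ♝ ♘ · ♝ · ♜│8
7│♟ · ♟ ♟ · ♗ · ♟│7
6│· · · ♚ · ♟ · ·│6
5│· ♟ · · · · · ·│5
4│· · · · ♙ · · ♙│4
3│· · · · · · · ·│3
2│♙ ♙ ♙ ♙ · ♙ ♙ ·│2
1│♖ · ♗ ♕ ♔ · · ♖│1
  ─────────────────
  a b c d e f g h


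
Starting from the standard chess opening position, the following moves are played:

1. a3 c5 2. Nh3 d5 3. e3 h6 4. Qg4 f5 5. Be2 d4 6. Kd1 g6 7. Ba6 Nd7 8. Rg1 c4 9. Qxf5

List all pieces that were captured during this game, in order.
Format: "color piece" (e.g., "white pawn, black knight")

Tracking captures:
  Qxf5: captured black pawn

black pawn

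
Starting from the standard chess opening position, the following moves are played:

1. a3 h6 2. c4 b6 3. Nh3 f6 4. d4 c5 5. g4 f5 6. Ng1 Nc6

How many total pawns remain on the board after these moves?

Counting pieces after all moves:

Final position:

  a b c d e f g h
  ─────────────────
8│♜ · ♝ ♛ ♚ ♝ ♞ ♜│8
7│♟ · · ♟ ♟ · ♟ ·│7
6│· ♟ ♞ · · · · ♟│6
5│· · ♟ · · ♟ · ·│5
4│· · ♙ ♙ · · ♙ ·│4
3│♙ · · · · · · ·│3
2│· ♙ · · ♙ ♙ · ♙│2
1│♖ ♘ ♗ ♕ ♔ ♗ ♘ ♖│1
  ─────────────────
  a b c d e f g h


16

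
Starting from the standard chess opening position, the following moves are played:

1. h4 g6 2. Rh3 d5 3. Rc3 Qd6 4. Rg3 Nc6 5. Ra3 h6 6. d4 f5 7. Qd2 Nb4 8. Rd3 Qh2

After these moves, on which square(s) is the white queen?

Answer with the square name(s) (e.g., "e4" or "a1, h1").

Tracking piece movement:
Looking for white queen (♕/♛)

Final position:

  a b c d e f g h
  ─────────────────
8│♜ · ♝ · ♚ ♝ ♞ ♜│8
7│♟ ♟ ♟ · ♟ · · ·│7
6│· · · · · · ♟ ♟│6
5│· · · ♟ · ♟ · ·│5
4│· ♞ · ♙ · · · ♙│4
3│· · · ♖ · · · ·│3
2│♙ ♙ ♙ ♕ ♙ ♙ ♙ ♛│2
1│♖ ♘ ♗ · ♔ ♗ ♘ ·│1
  ─────────────────
  a b c d e f g h


d2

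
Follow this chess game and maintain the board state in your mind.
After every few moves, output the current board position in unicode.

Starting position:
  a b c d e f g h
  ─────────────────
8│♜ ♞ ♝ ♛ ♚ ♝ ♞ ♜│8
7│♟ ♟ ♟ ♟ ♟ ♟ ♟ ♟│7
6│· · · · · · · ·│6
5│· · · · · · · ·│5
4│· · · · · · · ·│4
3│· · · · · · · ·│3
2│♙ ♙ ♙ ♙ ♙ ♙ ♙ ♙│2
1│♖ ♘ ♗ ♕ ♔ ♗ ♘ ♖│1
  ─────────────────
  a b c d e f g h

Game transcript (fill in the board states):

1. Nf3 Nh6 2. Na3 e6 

  a b c d e f g h
  ─────────────────
8│♜ ♞ ♝ ♛ ♚ ♝ · ♜│8
7│♟ ♟ ♟ ♟ · ♟ ♟ ♟│7
6│· · · · ♟ · · ♞│6
5│· · · · · · · ·│5
4│· · · · · · · ·│4
3│♘ · · · · ♘ · ·│3
2│♙ ♙ ♙ ♙ ♙ ♙ ♙ ♙│2
1│♖ · ♗ ♕ ♔ ♗ · ♖│1
  ─────────────────
  a b c d e f g h

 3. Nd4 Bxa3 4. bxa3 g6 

  a b c d e f g h
  ─────────────────
8│♜ ♞ ♝ ♛ ♚ · · ♜│8
7│♟ ♟ ♟ ♟ · ♟ · ♟│7
6│· · · · ♟ · ♟ ♞│6
5│· · · · · · · ·│5
4│· · · ♘ · · · ·│4
3│♙ · · · · · · ·│3
2│♙ · ♙ ♙ ♙ ♙ ♙ ♙│2
1│♖ · ♗ ♕ ♔ ♗ · ♖│1
  ─────────────────
  a b c d e f g h

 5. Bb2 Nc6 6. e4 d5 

  a b c d e f g h
  ─────────────────
8│♜ · ♝ ♛ ♚ · · ♜│8
7│♟ ♟ ♟ · · ♟ · ♟│7
6│· · ♞ · ♟ · ♟ ♞│6
5│· · · ♟ · · · ·│5
4│· · · ♘ ♙ · · ·│4
3│♙ · · · · · · ·│3
2│♙ ♗ ♙ ♙ · ♙ ♙ ♙│2
1│♖ · · ♕ ♔ ♗ · ♖│1
  ─────────────────
  a b c d e f g h

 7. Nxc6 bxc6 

  a b c d e f g h
  ─────────────────
8│♜ · ♝ ♛ ♚ · · ♜│8
7│♟ · ♟ · · ♟ · ♟│7
6│· · ♟ · ♟ · ♟ ♞│6
5│· · · ♟ · · · ·│5
4│· · · · ♙ · · ·│4
3│♙ · · · · · · ·│3
2│♙ ♗ ♙ ♙ · ♙ ♙ ♙│2
1│♖ · · ♕ ♔ ♗ · ♖│1
  ─────────────────
  a b c d e f g h


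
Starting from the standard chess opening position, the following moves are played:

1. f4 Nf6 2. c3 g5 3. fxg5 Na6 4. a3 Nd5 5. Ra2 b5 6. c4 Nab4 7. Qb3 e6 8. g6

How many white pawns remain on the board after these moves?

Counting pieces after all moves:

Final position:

  a b c d e f g h
  ─────────────────
8│♜ · ♝ ♛ ♚ ♝ · ♜│8
7│♟ · ♟ ♟ · ♟ · ♟│7
6│· · · · ♟ · ♙ ·│6
5│· ♟ · ♞ · · · ·│5
4│· ♞ ♙ · · · · ·│4
3│♙ ♕ · · · · · ·│3
2│♖ ♙ · ♙ ♙ · ♙ ♙│2
1│· ♘ ♗ · ♔ ♗ ♘ ♖│1
  ─────────────────
  a b c d e f g h


8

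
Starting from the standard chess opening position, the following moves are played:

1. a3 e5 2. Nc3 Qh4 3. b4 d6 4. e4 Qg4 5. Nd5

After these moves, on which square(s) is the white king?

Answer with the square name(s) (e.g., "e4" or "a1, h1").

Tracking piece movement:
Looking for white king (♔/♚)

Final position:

  a b c d e f g h
  ─────────────────
8│♜ ♞ ♝ · ♚ ♝ ♞ ♜│8
7│♟ ♟ ♟ · · ♟ ♟ ♟│7
6│· · · ♟ · · · ·│6
5│· · · ♘ ♟ · · ·│5
4│· ♙ · · ♙ · ♛ ·│4
3│♙ · · · · · · ·│3
2│· · ♙ ♙ · ♙ ♙ ♙│2
1│♖ · ♗ ♕ ♔ ♗ ♘ ♖│1
  ─────────────────
  a b c d e f g h


e1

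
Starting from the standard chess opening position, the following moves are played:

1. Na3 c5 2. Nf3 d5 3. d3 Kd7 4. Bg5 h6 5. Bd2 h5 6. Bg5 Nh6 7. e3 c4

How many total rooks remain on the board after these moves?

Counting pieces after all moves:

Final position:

  a b c d e f g h
  ─────────────────
8│♜ ♞ ♝ ♛ · ♝ · ♜│8
7│♟ ♟ · ♚ ♟ ♟ ♟ ·│7
6│· · · · · · · ♞│6
5│· · · ♟ · · ♗ ♟│5
4│· · ♟ · · · · ·│4
3│♘ · · ♙ ♙ ♘ · ·│3
2│♙ ♙ ♙ · · ♙ ♙ ♙│2
1│♖ · · ♕ ♔ ♗ · ♖│1
  ─────────────────
  a b c d e f g h


4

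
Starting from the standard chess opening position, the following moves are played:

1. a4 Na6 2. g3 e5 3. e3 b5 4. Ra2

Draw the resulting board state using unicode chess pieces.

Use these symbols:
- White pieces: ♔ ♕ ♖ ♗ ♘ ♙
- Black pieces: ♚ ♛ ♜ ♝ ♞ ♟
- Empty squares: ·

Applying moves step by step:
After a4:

♜ ♞ ♝ ♛ ♚ ♝ ♞ ♜
♟ ♟ ♟ ♟ ♟ ♟ ♟ ♟
· · · · · · · ·
· · · · · · · ·
♙ · · · · · · ·
· · · · · · · ·
· ♙ ♙ ♙ ♙ ♙ ♙ ♙
♖ ♘ ♗ ♕ ♔ ♗ ♘ ♖


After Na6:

♜ · ♝ ♛ ♚ ♝ ♞ ♜
♟ ♟ ♟ ♟ ♟ ♟ ♟ ♟
♞ · · · · · · ·
· · · · · · · ·
♙ · · · · · · ·
· · · · · · · ·
· ♙ ♙ ♙ ♙ ♙ ♙ ♙
♖ ♘ ♗ ♕ ♔ ♗ ♘ ♖


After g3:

♜ · ♝ ♛ ♚ ♝ ♞ ♜
♟ ♟ ♟ ♟ ♟ ♟ ♟ ♟
♞ · · · · · · ·
· · · · · · · ·
♙ · · · · · · ·
· · · · · · ♙ ·
· ♙ ♙ ♙ ♙ ♙ · ♙
♖ ♘ ♗ ♕ ♔ ♗ ♘ ♖


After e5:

♜ · ♝ ♛ ♚ ♝ ♞ ♜
♟ ♟ ♟ ♟ · ♟ ♟ ♟
♞ · · · · · · ·
· · · · ♟ · · ·
♙ · · · · · · ·
· · · · · · ♙ ·
· ♙ ♙ ♙ ♙ ♙ · ♙
♖ ♘ ♗ ♕ ♔ ♗ ♘ ♖


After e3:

♜ · ♝ ♛ ♚ ♝ ♞ ♜
♟ ♟ ♟ ♟ · ♟ ♟ ♟
♞ · · · · · · ·
· · · · ♟ · · ·
♙ · · · · · · ·
· · · · ♙ · ♙ ·
· ♙ ♙ ♙ · ♙ · ♙
♖ ♘ ♗ ♕ ♔ ♗ ♘ ♖


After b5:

♜ · ♝ ♛ ♚ ♝ ♞ ♜
♟ · ♟ ♟ · ♟ ♟ ♟
♞ · · · · · · ·
· ♟ · · ♟ · · ·
♙ · · · · · · ·
· · · · ♙ · ♙ ·
· ♙ ♙ ♙ · ♙ · ♙
♖ ♘ ♗ ♕ ♔ ♗ ♘ ♖


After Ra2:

♜ · ♝ ♛ ♚ ♝ ♞ ♜
♟ · ♟ ♟ · ♟ ♟ ♟
♞ · · · · · · ·
· ♟ · · ♟ · · ·
♙ · · · · · · ·
· · · · ♙ · ♙ ·
♖ ♙ ♙ ♙ · ♙ · ♙
· ♘ ♗ ♕ ♔ ♗ ♘ ♖



  a b c d e f g h
  ─────────────────
8│♜ · ♝ ♛ ♚ ♝ ♞ ♜│8
7│♟ · ♟ ♟ · ♟ ♟ ♟│7
6│♞ · · · · · · ·│6
5│· ♟ · · ♟ · · ·│5
4│♙ · · · · · · ·│4
3│· · · · ♙ · ♙ ·│3
2│♖ ♙ ♙ ♙ · ♙ · ♙│2
1│· ♘ ♗ ♕ ♔ ♗ ♘ ♖│1
  ─────────────────
  a b c d e f g h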